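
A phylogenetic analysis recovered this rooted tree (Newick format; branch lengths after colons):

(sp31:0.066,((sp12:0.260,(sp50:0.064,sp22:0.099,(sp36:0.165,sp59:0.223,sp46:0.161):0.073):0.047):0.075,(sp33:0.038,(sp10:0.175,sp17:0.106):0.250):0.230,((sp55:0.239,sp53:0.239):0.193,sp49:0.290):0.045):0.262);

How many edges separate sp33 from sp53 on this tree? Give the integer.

5

The MRCA of sp33 and sp53 is the node subtending ((sp12,(sp50,sp22,(sp36,sp59,sp46))),(sp33,(sp10,sp17)),((sp55,sp53),sp49)).
From sp33 up to that node: 2 branches. From sp53 up to the same node: 3 branches. Total: 2 + 3 = 5.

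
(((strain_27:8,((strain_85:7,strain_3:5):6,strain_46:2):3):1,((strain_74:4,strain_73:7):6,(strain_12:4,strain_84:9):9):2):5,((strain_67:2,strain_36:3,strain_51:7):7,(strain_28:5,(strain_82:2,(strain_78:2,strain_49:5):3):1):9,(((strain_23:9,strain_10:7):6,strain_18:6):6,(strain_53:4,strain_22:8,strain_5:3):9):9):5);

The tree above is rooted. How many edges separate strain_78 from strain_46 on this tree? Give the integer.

9

The MRCA of strain_78 and strain_46 is the root of the tree.
From strain_78 up to that node: 5 branches. From strain_46 up to the same node: 4 branches. Total: 5 + 4 = 9.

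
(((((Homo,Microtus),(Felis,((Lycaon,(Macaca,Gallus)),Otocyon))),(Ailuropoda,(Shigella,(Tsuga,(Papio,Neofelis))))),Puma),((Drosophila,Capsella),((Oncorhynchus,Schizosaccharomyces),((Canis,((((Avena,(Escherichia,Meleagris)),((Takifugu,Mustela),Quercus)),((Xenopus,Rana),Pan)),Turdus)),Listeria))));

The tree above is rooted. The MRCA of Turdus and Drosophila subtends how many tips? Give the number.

16

The MRCA of Turdus and Drosophila is the node subtending ((Drosophila,Capsella),((Oncorhynchus,Schizosaccharomyces),((Canis,((((Avena,(Escherichia,Meleagris)),((Takifugu,Mustela),Quercus)),((Xenopus,Rana),Pan)),Turdus)),Listeria))).
That clade contains 16 terminal taxa: Avena, Canis, Capsella, Drosophila, Escherichia, Listeria, Meleagris, Mustela, Oncorhynchus, Pan, Quercus, Rana, Schizosaccharomyces, Takifugu, Turdus, Xenopus.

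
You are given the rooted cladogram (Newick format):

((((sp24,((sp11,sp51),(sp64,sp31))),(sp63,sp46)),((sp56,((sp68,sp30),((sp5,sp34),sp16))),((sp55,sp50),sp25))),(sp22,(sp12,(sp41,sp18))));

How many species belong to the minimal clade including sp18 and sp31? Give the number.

20

The MRCA of sp18 and sp31 is the root, so the clade is the entire tree.
That clade contains 20 terminal taxa: sp11, sp12, sp16, sp18, sp22, sp24, sp25, sp30, sp31, sp34, sp41, sp46, sp5, sp50, sp51, sp55, sp56, sp63, sp64, sp68.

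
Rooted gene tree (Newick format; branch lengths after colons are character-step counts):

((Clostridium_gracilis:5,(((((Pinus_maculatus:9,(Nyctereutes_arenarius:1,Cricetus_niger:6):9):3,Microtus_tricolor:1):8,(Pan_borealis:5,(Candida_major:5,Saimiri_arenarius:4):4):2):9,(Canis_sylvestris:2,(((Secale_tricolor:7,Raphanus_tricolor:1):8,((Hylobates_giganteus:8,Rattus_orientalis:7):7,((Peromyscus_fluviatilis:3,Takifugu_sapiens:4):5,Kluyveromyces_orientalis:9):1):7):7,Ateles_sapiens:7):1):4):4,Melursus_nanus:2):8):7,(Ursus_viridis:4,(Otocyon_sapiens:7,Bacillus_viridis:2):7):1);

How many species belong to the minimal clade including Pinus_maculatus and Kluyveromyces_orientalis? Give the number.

16

The MRCA of Pinus_maculatus and Kluyveromyces_orientalis is the node subtending ((((Pinus_maculatus,(Nyctereutes_arenarius,Cricetus_niger)),Microtus_tricolor),(Pan_borealis,(Candida_major,Saimiri_arenarius))),(Canis_sylvestris,(((Secale_tricolor,Raphanus_tricolor),((Hylobates_giganteus,Rattus_orientalis),((Peromyscus_fluviatilis,Takifugu_sapiens),Kluyveromyces_orientalis))),Ateles_sapiens))).
That clade contains 16 terminal taxa: Ateles_sapiens, Candida_major, Canis_sylvestris, Cricetus_niger, Hylobates_giganteus, Kluyveromyces_orientalis, Microtus_tricolor, Nyctereutes_arenarius, Pan_borealis, Peromyscus_fluviatilis, Pinus_maculatus, Raphanus_tricolor, Rattus_orientalis, Saimiri_arenarius, Secale_tricolor, Takifugu_sapiens.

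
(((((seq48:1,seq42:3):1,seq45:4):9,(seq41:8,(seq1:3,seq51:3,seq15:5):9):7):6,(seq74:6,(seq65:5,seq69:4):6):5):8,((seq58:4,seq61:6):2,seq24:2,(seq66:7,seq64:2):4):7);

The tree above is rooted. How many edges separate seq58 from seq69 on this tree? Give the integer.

7

The MRCA of seq58 and seq69 is the root of the tree.
From seq58 up to that node: 3 branches. From seq69 up to the same node: 4 branches. Total: 3 + 4 = 7.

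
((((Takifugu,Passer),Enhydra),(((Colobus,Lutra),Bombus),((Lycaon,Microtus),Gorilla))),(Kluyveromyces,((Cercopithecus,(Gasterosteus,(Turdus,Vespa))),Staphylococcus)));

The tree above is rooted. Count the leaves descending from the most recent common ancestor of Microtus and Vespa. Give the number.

15

The MRCA of Microtus and Vespa is the root, so the clade is the entire tree.
That clade contains 15 terminal taxa: Bombus, Cercopithecus, Colobus, Enhydra, Gasterosteus, Gorilla, Kluyveromyces, Lutra, Lycaon, Microtus, Passer, Staphylococcus, Takifugu, Turdus, Vespa.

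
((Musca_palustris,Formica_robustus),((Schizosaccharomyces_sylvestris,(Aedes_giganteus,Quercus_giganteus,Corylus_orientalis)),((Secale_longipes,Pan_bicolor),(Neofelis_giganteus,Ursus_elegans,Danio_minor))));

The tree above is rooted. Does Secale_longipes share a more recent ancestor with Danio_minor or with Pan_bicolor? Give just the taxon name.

The MRCA of Secale_longipes and Pan_bicolor subtends (Secale_longipes,Pan_bicolor) (2 taxa).
The MRCA of Secale_longipes and Danio_minor subtends ((Secale_longipes,Pan_bicolor),(Neofelis_giganteus,Ursus_elegans,Danio_minor)) (5 taxa).
The first is nested inside the second, so Secale_longipes shares a more recent common ancestor with Pan_bicolor.

Pan_bicolor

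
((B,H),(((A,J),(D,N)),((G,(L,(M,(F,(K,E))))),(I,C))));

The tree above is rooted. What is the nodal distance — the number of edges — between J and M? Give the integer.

The MRCA of J and M is the node subtending (((A,J),(D,N)),((G,(L,(M,(F,(K,E))))),(I,C))).
From J up to that node: 3 branches. From M up to the same node: 5 branches. Total: 3 + 5 = 8.

8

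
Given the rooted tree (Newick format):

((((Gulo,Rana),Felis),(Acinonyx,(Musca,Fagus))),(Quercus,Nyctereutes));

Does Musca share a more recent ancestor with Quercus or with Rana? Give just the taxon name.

Rana

The MRCA of Musca and Rana subtends (((Gulo,Rana),Felis),(Acinonyx,(Musca,Fagus))) (6 taxa).
The MRCA of Musca and Quercus is the root, subtending the entire tree (8 taxa).
The first is nested inside the second, so Musca shares a more recent common ancestor with Rana.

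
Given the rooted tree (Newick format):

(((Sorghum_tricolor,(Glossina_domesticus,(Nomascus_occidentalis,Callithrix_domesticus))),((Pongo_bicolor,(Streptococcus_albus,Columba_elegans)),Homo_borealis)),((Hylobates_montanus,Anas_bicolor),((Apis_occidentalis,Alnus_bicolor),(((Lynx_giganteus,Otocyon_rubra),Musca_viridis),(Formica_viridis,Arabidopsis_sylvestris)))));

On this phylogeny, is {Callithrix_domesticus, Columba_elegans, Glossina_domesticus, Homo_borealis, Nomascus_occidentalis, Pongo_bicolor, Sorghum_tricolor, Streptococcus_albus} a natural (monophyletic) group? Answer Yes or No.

Yes

The most recent common ancestor of these taxa subtends ((Sorghum_tricolor,(Glossina_domesticus,(Nomascus_occidentalis,Callithrix_domesticus))),((Pongo_bicolor,(Streptococcus_albus,Columba_elegans)),Homo_borealis)).
That clade has exactly 8 tips — every listed taxon and nothing else — so the group is monophyletic.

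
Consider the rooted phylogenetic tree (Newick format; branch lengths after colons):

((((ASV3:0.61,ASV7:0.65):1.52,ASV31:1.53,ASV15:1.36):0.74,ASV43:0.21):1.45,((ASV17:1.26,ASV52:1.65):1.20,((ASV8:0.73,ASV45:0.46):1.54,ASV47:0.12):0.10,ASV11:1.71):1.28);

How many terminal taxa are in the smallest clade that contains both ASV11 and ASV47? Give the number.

The MRCA of ASV11 and ASV47 is the node subtending ((ASV17,ASV52),((ASV8,ASV45),ASV47),ASV11).
That clade contains 6 terminal taxa: ASV11, ASV17, ASV45, ASV47, ASV52, ASV8.

6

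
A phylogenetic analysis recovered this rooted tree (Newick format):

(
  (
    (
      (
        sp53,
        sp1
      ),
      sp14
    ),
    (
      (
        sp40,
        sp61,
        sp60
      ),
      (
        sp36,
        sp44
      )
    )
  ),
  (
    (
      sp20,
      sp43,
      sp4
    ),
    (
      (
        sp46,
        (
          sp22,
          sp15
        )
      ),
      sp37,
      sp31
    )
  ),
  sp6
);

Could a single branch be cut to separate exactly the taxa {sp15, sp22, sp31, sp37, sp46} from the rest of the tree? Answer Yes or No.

The most recent common ancestor of these taxa subtends ((sp46,(sp22,sp15)),sp37,sp31).
That clade has exactly 5 tips — every listed taxon and nothing else — so the group is monophyletic.

Yes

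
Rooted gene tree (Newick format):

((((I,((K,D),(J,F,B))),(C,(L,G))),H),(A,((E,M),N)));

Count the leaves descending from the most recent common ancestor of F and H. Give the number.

10

The MRCA of F and H is the node subtending (((I,((K,D),(J,F,B))),(C,(L,G))),H).
That clade contains 10 terminal taxa: B, C, D, F, G, H, I, J, K, L.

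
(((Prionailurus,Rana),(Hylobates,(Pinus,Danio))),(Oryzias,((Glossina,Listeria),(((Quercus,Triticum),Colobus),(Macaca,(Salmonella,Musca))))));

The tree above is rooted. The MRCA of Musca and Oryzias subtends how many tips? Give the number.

The MRCA of Musca and Oryzias is the node subtending (Oryzias,((Glossina,Listeria),(((Quercus,Triticum),Colobus),(Macaca,(Salmonella,Musca))))).
That clade contains 9 terminal taxa: Colobus, Glossina, Listeria, Macaca, Musca, Oryzias, Quercus, Salmonella, Triticum.

9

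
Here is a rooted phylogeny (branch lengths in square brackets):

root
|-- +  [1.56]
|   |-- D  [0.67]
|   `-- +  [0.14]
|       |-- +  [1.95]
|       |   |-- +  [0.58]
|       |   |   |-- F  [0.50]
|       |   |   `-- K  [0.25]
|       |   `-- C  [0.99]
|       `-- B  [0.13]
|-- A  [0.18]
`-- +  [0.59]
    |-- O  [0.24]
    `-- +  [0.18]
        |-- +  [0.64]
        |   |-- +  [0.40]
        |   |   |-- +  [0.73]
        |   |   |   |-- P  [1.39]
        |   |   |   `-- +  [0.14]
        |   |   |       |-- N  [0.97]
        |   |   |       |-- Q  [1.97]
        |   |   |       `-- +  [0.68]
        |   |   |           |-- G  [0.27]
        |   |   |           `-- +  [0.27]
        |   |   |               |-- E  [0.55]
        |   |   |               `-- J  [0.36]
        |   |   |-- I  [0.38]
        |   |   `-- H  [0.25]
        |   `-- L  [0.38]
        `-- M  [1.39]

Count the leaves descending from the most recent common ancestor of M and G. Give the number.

10

The MRCA of M and G is the node subtending ((((P,(N,Q,(G,(E,J)))),I,H),L),M).
That clade contains 10 terminal taxa: E, G, H, I, J, L, M, N, P, Q.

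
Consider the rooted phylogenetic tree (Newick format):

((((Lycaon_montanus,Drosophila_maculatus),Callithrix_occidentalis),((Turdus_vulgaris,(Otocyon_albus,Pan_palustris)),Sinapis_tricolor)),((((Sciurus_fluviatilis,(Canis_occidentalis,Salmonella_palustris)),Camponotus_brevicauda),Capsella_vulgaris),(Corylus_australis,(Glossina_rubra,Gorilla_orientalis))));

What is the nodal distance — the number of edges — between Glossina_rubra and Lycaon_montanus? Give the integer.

The MRCA of Glossina_rubra and Lycaon_montanus is the root of the tree.
From Glossina_rubra up to that node: 4 branches. From Lycaon_montanus up to the same node: 4 branches. Total: 4 + 4 = 8.

8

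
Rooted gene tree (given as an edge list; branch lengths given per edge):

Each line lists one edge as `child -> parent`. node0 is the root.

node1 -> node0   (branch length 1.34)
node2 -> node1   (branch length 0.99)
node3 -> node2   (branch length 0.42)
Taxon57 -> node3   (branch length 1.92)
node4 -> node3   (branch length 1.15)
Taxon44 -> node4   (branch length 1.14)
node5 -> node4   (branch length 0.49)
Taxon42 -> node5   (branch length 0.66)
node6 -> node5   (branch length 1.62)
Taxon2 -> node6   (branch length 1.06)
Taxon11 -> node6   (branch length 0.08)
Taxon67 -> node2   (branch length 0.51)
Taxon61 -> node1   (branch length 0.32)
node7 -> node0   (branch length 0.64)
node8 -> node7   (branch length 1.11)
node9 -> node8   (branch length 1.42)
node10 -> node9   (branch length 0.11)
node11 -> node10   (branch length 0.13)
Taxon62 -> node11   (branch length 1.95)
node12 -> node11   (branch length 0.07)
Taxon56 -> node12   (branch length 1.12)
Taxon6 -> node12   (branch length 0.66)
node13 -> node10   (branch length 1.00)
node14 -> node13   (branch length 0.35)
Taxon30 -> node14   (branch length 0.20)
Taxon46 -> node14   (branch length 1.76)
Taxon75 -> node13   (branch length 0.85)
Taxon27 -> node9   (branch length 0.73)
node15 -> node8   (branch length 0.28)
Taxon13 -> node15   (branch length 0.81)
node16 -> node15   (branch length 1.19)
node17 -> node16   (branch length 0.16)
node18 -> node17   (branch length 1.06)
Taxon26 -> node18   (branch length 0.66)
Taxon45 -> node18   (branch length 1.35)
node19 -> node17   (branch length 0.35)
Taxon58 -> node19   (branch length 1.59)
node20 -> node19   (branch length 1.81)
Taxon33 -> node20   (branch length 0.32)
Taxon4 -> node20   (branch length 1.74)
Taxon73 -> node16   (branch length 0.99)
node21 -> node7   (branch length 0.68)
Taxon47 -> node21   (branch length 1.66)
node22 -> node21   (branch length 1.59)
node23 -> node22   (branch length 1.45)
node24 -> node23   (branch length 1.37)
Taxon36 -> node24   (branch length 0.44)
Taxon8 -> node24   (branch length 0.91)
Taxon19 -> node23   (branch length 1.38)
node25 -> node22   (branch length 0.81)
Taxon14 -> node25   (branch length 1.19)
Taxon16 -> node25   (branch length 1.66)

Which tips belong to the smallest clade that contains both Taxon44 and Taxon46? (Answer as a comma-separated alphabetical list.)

Tracing Taxon44: it sits inside (Taxon44,(Taxon42,(Taxon2,Taxon11))).
Tracing Taxon46: it sits inside (Taxon30,Taxon46).
The smallest clade enclosing both is the whole tree (their MRCA is the root), so the answer is all 27 tips in alphabetical order.

Taxon11, Taxon13, Taxon14, Taxon16, Taxon19, Taxon2, Taxon26, Taxon27, Taxon30, Taxon33, Taxon36, Taxon4, Taxon42, Taxon44, Taxon45, Taxon46, Taxon47, Taxon56, Taxon57, Taxon58, Taxon6, Taxon61, Taxon62, Taxon67, Taxon73, Taxon75, Taxon8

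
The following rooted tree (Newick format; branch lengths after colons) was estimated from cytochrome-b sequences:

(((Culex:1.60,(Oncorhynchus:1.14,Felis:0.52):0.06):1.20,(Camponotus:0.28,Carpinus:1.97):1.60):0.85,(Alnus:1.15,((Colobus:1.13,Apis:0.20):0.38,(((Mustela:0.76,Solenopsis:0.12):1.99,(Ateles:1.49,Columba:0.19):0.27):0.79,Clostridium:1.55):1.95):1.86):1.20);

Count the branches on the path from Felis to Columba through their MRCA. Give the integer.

10

The MRCA of Felis and Columba is the root of the tree.
From Felis up to that node: 4 branches. From Columba up to the same node: 6 branches. Total: 4 + 6 = 10.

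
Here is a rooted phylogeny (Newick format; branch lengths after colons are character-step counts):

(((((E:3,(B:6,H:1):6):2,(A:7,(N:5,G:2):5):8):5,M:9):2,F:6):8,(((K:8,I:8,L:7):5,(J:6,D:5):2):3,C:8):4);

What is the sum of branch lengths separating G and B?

29

The path runs G → … → MRCA → … → B; the MRCA is the node subtending ((E,(B,H)),(A,(N,G))).
Branch lengths along that path: 2 + 5 + 8 + 2 + 6 + 6 = 29.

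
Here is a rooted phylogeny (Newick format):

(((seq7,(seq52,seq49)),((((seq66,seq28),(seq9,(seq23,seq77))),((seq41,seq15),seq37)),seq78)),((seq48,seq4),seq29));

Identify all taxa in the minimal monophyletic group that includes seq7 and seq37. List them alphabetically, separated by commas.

seq15, seq23, seq28, seq37, seq41, seq49, seq52, seq66, seq7, seq77, seq78, seq9

Tracing seq7: it sits inside (seq7,(seq52,seq49)).
Tracing seq37: it sits inside ((seq41,seq15),seq37).
The smallest clade enclosing both is ((seq7,(seq52,seq49)),((((seq66,seq28),(seq9,(seq23,seq77))),((seq41,seq15),seq37)),seq78)); the answer is its 12 terminal taxa in alphabetical order.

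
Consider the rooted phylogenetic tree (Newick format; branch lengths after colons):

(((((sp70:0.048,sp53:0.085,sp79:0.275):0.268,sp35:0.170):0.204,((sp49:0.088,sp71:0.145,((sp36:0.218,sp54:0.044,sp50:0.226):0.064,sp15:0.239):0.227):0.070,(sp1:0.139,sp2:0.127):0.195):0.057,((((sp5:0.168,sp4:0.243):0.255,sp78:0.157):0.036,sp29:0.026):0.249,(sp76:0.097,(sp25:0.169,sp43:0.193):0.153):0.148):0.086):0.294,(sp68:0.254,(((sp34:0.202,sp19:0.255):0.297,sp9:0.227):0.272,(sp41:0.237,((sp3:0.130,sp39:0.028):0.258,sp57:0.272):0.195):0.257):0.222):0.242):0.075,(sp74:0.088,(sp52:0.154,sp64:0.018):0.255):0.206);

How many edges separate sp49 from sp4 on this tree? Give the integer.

The MRCA of sp49 and sp4 is the node subtending (((sp70,sp53,sp79),sp35),((sp49,sp71,((sp36,sp54,sp50),sp15)),(sp1,sp2)),((((sp5,sp4),sp78),sp29),(sp76,(sp25,sp43)))).
From sp49 up to that node: 3 branches. From sp4 up to the same node: 5 branches. Total: 3 + 5 = 8.

8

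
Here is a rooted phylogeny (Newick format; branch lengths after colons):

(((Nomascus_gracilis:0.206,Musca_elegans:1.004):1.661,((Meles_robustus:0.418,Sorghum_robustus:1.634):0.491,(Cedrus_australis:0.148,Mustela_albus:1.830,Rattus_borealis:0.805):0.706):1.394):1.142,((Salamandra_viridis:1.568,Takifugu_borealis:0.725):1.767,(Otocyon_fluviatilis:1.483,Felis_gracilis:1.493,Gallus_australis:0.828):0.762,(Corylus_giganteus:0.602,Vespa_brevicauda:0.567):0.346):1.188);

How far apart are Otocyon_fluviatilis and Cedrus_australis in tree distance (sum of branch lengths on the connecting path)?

The path runs Otocyon_fluviatilis → … → MRCA → … → Cedrus_australis; the MRCA is the root of the tree.
Branch lengths along that path: 1.483 + 0.762 + 1.188 + 1.142 + 1.394 + 0.706 + 0.148 = 6.823.

6.823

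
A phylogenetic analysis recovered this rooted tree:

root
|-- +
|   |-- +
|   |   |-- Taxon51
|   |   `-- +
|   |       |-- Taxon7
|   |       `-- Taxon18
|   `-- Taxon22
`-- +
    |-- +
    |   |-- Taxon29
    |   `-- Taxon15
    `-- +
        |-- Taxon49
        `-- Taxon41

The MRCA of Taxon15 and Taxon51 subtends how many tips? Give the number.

8

The MRCA of Taxon15 and Taxon51 is the root, so the clade is the entire tree.
That clade contains 8 terminal taxa: Taxon15, Taxon18, Taxon22, Taxon29, Taxon41, Taxon49, Taxon51, Taxon7.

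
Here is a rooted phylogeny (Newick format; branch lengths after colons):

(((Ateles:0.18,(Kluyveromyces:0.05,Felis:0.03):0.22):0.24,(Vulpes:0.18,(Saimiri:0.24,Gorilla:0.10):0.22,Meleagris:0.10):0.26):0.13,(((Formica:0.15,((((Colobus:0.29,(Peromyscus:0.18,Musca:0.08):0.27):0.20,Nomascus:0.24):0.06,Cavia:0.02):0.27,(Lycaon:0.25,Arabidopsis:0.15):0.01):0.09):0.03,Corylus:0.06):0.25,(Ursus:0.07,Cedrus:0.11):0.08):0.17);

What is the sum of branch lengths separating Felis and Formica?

The path runs Felis → … → MRCA → … → Formica; the MRCA is the root of the tree.
Branch lengths along that path: 0.03 + 0.22 + 0.24 + 0.13 + 0.17 + 0.25 + 0.03 + 0.15 = 1.22.

1.22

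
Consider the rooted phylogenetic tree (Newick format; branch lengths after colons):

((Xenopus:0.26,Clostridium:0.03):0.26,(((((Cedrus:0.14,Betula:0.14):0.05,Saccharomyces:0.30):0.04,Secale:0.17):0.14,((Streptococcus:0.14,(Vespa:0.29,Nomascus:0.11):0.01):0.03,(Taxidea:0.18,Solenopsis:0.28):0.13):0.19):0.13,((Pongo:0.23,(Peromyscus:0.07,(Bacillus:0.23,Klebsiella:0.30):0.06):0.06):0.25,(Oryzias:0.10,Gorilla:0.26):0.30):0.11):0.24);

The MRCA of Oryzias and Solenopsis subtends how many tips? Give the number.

The MRCA of Oryzias and Solenopsis is the node subtending (((((Cedrus,Betula),Saccharomyces),Secale),((Streptococcus,(Vespa,Nomascus)),(Taxidea,Solenopsis))),((Pongo,(Peromyscus,(Bacillus,Klebsiella))),(Oryzias,Gorilla))).
That clade contains 15 terminal taxa: Bacillus, Betula, Cedrus, Gorilla, Klebsiella, Nomascus, Oryzias, Peromyscus, Pongo, Saccharomyces, Secale, Solenopsis, Streptococcus, Taxidea, Vespa.

15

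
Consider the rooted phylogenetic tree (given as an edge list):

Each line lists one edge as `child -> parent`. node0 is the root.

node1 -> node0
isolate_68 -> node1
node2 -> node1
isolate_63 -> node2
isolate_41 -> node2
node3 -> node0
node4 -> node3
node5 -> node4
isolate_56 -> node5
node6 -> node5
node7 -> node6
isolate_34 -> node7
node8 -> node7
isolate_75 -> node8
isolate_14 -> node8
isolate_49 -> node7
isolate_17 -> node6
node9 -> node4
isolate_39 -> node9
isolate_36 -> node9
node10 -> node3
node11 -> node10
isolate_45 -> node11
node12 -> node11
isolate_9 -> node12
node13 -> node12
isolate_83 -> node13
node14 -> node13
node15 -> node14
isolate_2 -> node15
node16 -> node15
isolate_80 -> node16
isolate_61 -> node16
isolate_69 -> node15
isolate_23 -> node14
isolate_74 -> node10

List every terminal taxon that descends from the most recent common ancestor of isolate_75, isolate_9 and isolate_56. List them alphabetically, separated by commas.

Tracing isolate_75: it sits inside (isolate_75,isolate_14).
Tracing isolate_9: it sits inside (isolate_9,(isolate_83,((isolate_2,(isolate_80,isolate_61),isolate_69),isolate_23))).
Tracing isolate_56: it sits inside (isolate_56,((isolate_34,(isolate_75,isolate_14),isolate_49),isolate_17)).
The smallest clade enclosing all 3 is (((isolate_56,((isolate_34,(isolate_75,isolate_14),isolate_49),isolate_17)),(isolate_39,isolate_36)),((isolate_45,(isolate_9,(isolate_83,((isolate_2,(isolate_80,isolate_61),isolate_69),isolate_23)))),isolate_74)); the answer is its 17 terminal taxa in alphabetical order.

isolate_14, isolate_17, isolate_2, isolate_23, isolate_34, isolate_36, isolate_39, isolate_45, isolate_49, isolate_56, isolate_61, isolate_69, isolate_74, isolate_75, isolate_80, isolate_83, isolate_9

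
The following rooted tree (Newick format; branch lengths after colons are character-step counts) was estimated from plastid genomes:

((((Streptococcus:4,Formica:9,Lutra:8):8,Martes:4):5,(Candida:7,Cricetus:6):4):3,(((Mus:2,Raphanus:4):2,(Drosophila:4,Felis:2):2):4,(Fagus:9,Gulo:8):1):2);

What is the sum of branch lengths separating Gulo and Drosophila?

The path runs Gulo → … → MRCA → … → Drosophila; the MRCA is the node subtending (((Mus,Raphanus),(Drosophila,Felis)),(Fagus,Gulo)).
Branch lengths along that path: 8 + 1 + 4 + 2 + 4 = 19.

19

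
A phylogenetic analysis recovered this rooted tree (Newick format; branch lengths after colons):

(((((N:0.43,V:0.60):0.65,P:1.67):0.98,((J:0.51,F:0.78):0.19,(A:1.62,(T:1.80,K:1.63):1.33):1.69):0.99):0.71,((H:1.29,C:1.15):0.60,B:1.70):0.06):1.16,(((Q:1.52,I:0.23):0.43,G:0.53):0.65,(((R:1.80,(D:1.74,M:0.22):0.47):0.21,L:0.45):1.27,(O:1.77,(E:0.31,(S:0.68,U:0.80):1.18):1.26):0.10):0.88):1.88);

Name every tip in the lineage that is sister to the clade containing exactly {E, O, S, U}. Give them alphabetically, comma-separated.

D, L, M, R

The clade containing exactly {E, O, S, U} attaches to the tree at the node subtending (((R,(D,M)),L),(O,(E,(S,U)))).
The other lineage descending from that same node — the sister group — is ((R,(D,M)),L); its 4 tips in alphabetical order are the answer.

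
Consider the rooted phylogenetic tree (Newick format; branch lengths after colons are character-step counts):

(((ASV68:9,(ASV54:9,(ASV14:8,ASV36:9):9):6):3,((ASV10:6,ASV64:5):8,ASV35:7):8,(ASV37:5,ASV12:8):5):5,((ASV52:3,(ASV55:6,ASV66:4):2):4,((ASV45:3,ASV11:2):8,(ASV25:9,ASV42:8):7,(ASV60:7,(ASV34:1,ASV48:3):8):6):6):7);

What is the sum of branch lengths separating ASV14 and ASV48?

The path runs ASV14 → … → MRCA → … → ASV48; the MRCA is the root of the tree.
Branch lengths along that path: 8 + 9 + 6 + 3 + 5 + 7 + 6 + 6 + 8 + 3 = 61.

61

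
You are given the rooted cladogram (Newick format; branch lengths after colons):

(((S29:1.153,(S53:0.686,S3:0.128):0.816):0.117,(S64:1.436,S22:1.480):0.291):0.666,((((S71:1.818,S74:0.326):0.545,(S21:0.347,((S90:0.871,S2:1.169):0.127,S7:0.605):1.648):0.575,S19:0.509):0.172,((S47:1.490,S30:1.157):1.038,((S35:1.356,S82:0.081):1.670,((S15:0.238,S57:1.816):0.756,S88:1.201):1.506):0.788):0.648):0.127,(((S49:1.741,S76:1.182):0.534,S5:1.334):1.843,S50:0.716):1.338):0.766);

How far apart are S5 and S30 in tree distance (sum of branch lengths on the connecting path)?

7.485

The path runs S5 → … → MRCA → … → S30; the MRCA is the node subtending ((((S71,S74),(S21,((S90,S2),S7)),S19),((S47,S30),((S35,S82),((S15,S57),S88)))),(((S49,S76),S5),S50)).
Branch lengths along that path: 1.334 + 1.843 + 1.338 + 0.127 + 0.648 + 1.038 + 1.157 = 7.485.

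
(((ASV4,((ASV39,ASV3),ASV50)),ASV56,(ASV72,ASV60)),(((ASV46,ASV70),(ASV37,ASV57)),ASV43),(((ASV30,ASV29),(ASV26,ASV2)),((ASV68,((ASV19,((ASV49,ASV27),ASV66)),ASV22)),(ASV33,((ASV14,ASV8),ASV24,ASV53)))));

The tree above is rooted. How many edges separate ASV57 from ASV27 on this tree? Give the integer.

The MRCA of ASV57 and ASV27 is the root of the tree.
From ASV57 up to that node: 4 branches. From ASV27 up to the same node: 8 branches. Total: 4 + 8 = 12.

12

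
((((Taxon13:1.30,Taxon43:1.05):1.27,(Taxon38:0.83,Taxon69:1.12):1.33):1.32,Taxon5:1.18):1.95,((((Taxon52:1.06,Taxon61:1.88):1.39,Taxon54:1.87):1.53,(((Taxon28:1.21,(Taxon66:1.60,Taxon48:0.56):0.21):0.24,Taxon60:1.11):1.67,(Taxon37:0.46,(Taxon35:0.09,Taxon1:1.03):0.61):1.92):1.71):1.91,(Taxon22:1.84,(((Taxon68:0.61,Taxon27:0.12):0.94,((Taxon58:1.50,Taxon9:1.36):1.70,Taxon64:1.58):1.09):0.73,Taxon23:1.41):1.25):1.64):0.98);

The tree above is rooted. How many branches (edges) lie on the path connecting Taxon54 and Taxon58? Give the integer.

9

The MRCA of Taxon54 and Taxon58 is the node subtending ((((Taxon52,Taxon61),Taxon54),(((Taxon28,(Taxon66,Taxon48)),Taxon60),(Taxon37,(Taxon35,Taxon1)))),(Taxon22,(((Taxon68,Taxon27),((Taxon58,Taxon9),Taxon64)),Taxon23))).
From Taxon54 up to that node: 3 branches. From Taxon58 up to the same node: 6 branches. Total: 3 + 6 = 9.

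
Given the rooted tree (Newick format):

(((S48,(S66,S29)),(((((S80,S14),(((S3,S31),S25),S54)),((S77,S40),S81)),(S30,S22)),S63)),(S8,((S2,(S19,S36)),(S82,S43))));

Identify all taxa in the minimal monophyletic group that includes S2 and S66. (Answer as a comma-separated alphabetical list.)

Tracing S2: it sits inside (S2,(S19,S36)).
Tracing S66: it sits inside (S66,S29).
The smallest clade enclosing both is the whole tree (their MRCA is the root), so the answer is all 21 tips in alphabetical order.

S14, S19, S2, S22, S25, S29, S3, S30, S31, S36, S40, S43, S48, S54, S63, S66, S77, S8, S80, S81, S82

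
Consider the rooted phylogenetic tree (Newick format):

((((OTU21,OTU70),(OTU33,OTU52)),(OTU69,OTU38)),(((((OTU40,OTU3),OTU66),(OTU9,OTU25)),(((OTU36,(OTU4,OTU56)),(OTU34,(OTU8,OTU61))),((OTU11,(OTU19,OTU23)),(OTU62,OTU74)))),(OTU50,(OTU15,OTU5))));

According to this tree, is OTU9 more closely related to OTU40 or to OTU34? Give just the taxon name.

OTU40

The MRCA of OTU9 and OTU40 subtends (((OTU40,OTU3),OTU66),(OTU9,OTU25)) (5 taxa).
The MRCA of OTU9 and OTU34 subtends ((((OTU40,OTU3),OTU66),(OTU9,OTU25)),(((OTU36,(OTU4,OTU56)),(OTU34,(OTU8,OTU61))),((OTU11,(OTU19,OTU23)),(OTU62,OTU74)))) (16 taxa).
The first is nested inside the second, so OTU9 shares a more recent common ancestor with OTU40.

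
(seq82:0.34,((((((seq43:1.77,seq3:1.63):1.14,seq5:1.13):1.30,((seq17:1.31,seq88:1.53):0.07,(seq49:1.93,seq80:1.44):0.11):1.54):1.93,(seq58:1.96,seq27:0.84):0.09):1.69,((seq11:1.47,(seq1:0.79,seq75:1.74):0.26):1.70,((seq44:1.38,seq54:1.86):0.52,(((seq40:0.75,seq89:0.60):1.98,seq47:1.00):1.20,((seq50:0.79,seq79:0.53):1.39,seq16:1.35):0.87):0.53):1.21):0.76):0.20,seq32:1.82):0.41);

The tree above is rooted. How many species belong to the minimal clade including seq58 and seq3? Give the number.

9

The MRCA of seq58 and seq3 is the node subtending ((((seq43,seq3),seq5),((seq17,seq88),(seq49,seq80))),(seq58,seq27)).
That clade contains 9 terminal taxa: seq17, seq27, seq3, seq43, seq49, seq5, seq58, seq80, seq88.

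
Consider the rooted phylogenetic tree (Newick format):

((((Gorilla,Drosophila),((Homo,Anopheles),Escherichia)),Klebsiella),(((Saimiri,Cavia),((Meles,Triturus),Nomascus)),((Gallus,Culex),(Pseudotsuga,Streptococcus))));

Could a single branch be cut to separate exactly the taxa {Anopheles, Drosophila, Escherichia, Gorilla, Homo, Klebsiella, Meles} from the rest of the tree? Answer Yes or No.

No

The MRCA of the listed taxa is the root, so the smallest clade containing them is the whole tree.
That clade also contains Cavia, Culex, Gallus, Nomascus, Pseudotsuga, Saimiri, Streptococcus, Triturus, which are not in the proposed group, so the group is not monophyletic.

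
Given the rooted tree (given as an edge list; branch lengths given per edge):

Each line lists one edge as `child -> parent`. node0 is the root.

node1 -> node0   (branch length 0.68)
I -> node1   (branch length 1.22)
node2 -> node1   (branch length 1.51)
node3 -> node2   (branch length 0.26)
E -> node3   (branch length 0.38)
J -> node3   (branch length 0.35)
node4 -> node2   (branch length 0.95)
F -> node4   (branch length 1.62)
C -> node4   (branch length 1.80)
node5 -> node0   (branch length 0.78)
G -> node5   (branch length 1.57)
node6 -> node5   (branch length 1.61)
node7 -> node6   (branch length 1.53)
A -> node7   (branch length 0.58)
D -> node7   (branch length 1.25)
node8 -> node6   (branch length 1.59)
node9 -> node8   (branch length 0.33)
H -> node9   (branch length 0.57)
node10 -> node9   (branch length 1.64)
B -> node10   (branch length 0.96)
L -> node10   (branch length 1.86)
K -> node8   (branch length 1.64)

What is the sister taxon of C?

F

C attaches to the tree at the node subtending (F,C).
The other lineage descending from that same node — the sister group — is the single tip F.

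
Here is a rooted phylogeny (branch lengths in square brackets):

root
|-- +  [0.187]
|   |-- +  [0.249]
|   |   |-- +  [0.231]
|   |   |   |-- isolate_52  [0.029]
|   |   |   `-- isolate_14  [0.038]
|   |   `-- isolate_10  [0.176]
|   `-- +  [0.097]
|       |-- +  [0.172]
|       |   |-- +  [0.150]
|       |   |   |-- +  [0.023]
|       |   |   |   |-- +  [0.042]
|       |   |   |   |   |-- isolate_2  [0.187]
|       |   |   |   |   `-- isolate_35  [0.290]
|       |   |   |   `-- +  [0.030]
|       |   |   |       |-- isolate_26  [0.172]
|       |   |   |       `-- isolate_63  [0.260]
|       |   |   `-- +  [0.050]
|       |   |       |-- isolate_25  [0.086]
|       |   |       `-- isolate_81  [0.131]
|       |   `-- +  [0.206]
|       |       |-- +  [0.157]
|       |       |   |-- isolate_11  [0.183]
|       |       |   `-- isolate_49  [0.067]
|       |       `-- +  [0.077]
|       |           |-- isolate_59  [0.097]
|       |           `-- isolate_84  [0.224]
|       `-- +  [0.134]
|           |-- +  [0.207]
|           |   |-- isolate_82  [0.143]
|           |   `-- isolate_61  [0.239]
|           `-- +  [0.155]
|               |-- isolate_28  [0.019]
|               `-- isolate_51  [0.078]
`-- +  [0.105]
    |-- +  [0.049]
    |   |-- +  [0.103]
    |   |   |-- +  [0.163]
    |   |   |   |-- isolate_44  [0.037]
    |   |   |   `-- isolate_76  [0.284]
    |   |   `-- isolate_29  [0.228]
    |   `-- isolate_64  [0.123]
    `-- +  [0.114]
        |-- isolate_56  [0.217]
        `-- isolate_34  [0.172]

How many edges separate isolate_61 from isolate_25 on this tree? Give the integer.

The MRCA of isolate_61 and isolate_25 is the node subtending (((((isolate_2,isolate_35),(isolate_26,isolate_63)),(isolate_25,isolate_81)),((isolate_11,isolate_49),(isolate_59,isolate_84))),((isolate_82,isolate_61),(isolate_28,isolate_51))).
From isolate_61 up to that node: 3 branches. From isolate_25 up to the same node: 4 branches. Total: 3 + 4 = 7.

7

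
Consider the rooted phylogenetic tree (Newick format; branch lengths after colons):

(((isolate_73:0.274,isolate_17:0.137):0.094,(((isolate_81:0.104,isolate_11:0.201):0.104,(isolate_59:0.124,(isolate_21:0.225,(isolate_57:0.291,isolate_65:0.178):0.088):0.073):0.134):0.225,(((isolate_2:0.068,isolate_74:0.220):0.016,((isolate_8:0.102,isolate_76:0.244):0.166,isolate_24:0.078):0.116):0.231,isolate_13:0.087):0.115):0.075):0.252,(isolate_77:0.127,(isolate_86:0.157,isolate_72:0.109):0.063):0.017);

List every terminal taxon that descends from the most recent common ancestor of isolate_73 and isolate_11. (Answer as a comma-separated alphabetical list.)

isolate_11, isolate_13, isolate_17, isolate_2, isolate_21, isolate_24, isolate_57, isolate_59, isolate_65, isolate_73, isolate_74, isolate_76, isolate_8, isolate_81

Tracing isolate_73: it sits inside (isolate_73,isolate_17).
Tracing isolate_11: it sits inside (isolate_81,isolate_11).
The smallest clade enclosing both is ((isolate_73,isolate_17),(((isolate_81,isolate_11),(isolate_59,(isolate_21,(isolate_57,isolate_65)))),(((isolate_2,isolate_74),((isolate_8,isolate_76),isolate_24)),isolate_13))); the answer is its 14 terminal taxa in alphabetical order.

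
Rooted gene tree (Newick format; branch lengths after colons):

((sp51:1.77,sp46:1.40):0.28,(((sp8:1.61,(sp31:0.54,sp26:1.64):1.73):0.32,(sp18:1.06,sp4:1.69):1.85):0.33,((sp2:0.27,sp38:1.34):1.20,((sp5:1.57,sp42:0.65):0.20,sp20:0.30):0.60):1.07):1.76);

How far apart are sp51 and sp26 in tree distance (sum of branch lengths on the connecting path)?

The path runs sp51 → … → MRCA → … → sp26; the MRCA is the root of the tree.
Branch lengths along that path: 1.77 + 0.28 + 1.76 + 0.33 + 0.32 + 1.73 + 1.64 = 7.83.

7.83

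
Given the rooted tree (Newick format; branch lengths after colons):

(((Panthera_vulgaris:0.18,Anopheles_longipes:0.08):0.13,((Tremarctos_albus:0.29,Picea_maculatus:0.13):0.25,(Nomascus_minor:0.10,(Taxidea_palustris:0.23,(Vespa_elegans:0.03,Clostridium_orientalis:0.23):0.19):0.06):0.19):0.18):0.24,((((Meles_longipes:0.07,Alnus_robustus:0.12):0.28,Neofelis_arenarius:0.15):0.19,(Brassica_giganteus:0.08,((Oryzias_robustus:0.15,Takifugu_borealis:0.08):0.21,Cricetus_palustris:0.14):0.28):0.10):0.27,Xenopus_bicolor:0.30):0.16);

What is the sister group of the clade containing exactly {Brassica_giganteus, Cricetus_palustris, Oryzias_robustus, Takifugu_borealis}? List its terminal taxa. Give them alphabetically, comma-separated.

The clade containing exactly {Brassica_giganteus, Cricetus_palustris, Oryzias_robustus, Takifugu_borealis} attaches to the tree at the node subtending (((Meles_longipes,Alnus_robustus),Neofelis_arenarius),(Brassica_giganteus,((Oryzias_robustus,Takifugu_borealis),Cricetus_palustris))).
The other lineage descending from that same node — the sister group — is ((Meles_longipes,Alnus_robustus),Neofelis_arenarius); its 3 tips in alphabetical order are the answer.

Alnus_robustus, Meles_longipes, Neofelis_arenarius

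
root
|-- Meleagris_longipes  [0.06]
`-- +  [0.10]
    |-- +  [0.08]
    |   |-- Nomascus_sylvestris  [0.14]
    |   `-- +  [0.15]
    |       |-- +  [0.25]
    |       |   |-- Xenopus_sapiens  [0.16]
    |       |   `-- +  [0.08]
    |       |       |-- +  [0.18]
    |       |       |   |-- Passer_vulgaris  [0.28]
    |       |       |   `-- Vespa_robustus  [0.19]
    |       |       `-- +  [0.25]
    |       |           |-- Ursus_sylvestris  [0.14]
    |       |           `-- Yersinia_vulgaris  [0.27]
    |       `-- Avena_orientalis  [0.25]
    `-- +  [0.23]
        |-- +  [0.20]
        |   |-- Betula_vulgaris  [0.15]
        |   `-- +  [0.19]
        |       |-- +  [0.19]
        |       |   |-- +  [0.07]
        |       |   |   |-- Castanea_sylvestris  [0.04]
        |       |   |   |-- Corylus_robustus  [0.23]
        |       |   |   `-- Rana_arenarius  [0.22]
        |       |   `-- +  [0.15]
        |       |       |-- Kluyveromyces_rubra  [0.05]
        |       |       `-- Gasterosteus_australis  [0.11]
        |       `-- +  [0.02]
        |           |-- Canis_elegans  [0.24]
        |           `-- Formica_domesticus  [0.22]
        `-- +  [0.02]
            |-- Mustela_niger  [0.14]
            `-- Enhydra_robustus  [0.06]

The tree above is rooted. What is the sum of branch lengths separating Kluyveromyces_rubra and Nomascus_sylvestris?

The path runs Kluyveromyces_rubra → … → MRCA → … → Nomascus_sylvestris; the MRCA is the node subtending ((Nomascus_sylvestris,((Xenopus_sapiens,((Passer_vulgaris,Vespa_robustus),(Ursus_sylvestris,Yersinia_vulgaris))),Avena_orientalis)),((Betula_vulgaris,(((Castanea_sylvestris,Corylus_robustus,Rana_arenarius),(Kluyveromyces_rubra,Gasterosteus_australis)),(Canis_elegans,Formica_domesticus))),(Mustela_niger,Enhydra_robustus))).
Branch lengths along that path: 0.05 + 0.15 + 0.19 + 0.19 + 0.20 + 0.23 + 0.08 + 0.14 = 1.23.

1.23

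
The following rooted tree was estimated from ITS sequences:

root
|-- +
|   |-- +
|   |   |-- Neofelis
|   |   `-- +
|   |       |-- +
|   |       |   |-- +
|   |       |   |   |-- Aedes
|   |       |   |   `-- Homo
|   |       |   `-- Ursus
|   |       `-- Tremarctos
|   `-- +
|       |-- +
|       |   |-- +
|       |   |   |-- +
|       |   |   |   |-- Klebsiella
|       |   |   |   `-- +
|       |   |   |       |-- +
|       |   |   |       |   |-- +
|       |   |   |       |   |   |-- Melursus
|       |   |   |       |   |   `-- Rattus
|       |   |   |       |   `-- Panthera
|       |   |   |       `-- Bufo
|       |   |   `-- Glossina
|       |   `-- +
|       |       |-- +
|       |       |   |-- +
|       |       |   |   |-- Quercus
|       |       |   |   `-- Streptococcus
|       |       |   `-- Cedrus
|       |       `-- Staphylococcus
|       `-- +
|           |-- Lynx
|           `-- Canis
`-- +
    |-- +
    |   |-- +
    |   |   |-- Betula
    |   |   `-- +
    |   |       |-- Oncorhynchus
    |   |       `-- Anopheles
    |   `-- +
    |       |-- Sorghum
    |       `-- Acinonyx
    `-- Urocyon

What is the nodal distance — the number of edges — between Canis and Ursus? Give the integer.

7

The MRCA of Canis and Ursus is the node subtending ((Neofelis,(((Aedes,Homo),Ursus),Tremarctos)),((((Klebsiella,(((Melursus,Rattus),Panthera),Bufo)),Glossina),(((Quercus,Streptococcus),Cedrus),Staphylococcus)),(Lynx,Canis))).
From Canis up to that node: 3 branches. From Ursus up to the same node: 4 branches. Total: 3 + 4 = 7.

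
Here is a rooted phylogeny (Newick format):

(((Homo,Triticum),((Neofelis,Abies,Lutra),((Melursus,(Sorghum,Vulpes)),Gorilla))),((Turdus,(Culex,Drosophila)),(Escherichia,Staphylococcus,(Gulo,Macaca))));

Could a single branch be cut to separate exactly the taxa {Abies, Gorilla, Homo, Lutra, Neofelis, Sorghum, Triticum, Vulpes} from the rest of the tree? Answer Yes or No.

No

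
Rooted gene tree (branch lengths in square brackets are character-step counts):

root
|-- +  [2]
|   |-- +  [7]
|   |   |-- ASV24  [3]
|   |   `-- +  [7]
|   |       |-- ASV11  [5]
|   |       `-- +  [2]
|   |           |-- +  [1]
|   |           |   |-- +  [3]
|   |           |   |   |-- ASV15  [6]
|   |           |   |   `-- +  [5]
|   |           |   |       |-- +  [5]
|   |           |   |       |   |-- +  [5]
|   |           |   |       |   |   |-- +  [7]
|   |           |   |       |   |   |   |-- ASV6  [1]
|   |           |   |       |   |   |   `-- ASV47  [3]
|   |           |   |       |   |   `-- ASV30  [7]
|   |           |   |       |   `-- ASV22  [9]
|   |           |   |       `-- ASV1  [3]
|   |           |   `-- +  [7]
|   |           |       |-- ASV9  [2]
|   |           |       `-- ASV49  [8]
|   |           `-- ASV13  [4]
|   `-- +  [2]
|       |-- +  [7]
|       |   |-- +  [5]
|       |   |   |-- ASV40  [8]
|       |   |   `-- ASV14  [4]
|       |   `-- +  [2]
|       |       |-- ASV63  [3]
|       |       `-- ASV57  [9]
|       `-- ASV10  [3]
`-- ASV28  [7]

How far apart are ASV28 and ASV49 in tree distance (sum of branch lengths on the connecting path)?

The path runs ASV28 → … → MRCA → … → ASV49; the MRCA is the root of the tree.
Branch lengths along that path: 7 + 2 + 7 + 7 + 2 + 1 + 7 + 8 = 41.

41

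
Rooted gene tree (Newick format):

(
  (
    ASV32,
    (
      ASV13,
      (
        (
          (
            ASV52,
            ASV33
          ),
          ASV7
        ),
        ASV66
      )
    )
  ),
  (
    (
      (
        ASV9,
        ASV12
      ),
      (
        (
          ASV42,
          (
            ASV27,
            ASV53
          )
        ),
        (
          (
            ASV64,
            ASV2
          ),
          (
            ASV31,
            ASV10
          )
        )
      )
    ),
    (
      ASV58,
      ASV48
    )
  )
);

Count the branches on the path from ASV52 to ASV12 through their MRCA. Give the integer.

The MRCA of ASV52 and ASV12 is the root of the tree.
From ASV52 up to that node: 6 branches. From ASV12 up to the same node: 4 branches. Total: 6 + 4 = 10.

10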